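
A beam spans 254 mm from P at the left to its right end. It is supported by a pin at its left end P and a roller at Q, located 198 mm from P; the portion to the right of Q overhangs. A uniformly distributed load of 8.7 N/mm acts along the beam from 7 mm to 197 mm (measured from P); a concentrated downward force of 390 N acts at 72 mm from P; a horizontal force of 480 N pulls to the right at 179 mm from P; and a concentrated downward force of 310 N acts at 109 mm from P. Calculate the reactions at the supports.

P_x = -480.0 N, P_y = 1189 N, Q_y = 1164 N

Resultant of the distributed load: 8.7 × 190 = 1653 N at 102 mm from P.
ΣM about P: Q_y·198 − (8.7·190)·102 − 390·72 − 310·109 = 0 → Q_y = 230476/198 = 1164.02 ≈ 1164 N.
ΣF_y = 0: P_y + 1164.02 − 8.7·190 − 390 − 310 = 0 → P_y = 1189 N.
ΣF_x = 0: P_x + 480 = 0 → P_x = -480.0 N.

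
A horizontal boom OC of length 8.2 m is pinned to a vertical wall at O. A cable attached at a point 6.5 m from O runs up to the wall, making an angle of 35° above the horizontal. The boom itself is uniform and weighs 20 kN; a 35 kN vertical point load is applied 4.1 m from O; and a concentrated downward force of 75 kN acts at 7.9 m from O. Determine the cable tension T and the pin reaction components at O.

ΣM about O: T·sin35°·6.5 − 20·4.1 − 35·4.1 − 75·7.9 = 0 → T = 818/(6.5·0.573576) = 219.406 ≈ 219.4 kN.
ΣF_x = 0: O_x − T·cos35° = 0 → O_x = 219.406 × 0.819152 = 179.7 kN.
ΣF_y = 0: O_y + T·sin35° − 20 − 35 − 75 = 0 → O_y = 130 − 219.406 × 0.573576 = 4.154 kN.

T = 219.4 kN, O_x = 179.7 kN, O_y = 4.154 kN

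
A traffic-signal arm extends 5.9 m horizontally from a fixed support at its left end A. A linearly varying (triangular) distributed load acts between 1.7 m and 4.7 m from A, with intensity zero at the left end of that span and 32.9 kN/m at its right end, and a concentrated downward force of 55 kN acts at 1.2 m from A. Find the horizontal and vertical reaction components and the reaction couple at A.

Resultant of the triangular load: ½ × 32.9 × 3 = 49.35 kN, acting at 3.7 m from A (one-third of the span from the peak).
ΣF_x = 0: A_x = 0.
ΣF_y = 0: A_y − ½·32.9·3 − 55 = 0 → A_y = 104.3 kN.
ΣM about A: M_A − (½·32.9·3)·3.7 − 55·1.2 = 0 → M_A = 248.6 kN·m.

A_x = 0, A_y = 104.3 kN, M_A = 248.6 kN·m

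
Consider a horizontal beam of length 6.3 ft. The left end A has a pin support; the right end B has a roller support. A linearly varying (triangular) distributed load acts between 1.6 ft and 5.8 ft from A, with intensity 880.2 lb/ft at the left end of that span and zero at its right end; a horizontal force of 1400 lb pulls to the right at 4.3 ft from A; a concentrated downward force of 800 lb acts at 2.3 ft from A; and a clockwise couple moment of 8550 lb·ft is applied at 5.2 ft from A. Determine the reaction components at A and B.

A_x = -1400 lb, A_y = 119.0 lb, B_y = 2529 lb

Resultant of the triangular load: ½ × 880.2 × 4.2 = 1848.42 lb, acting at 3 ft from A (one-third of the span from the peak).
Moments about A: B_y·6.3 − (½·880.2·4.2)·3 − 800·2.3 − 8550 = 0 → B_y = 15935.26/6.3 = 2529.41 ≈ 2529 lb.
ΣF_y = 0: A_y + 2529.41 − ½·880.2·4.2 − 800 = 0 → A_y = 119.0 lb.
ΣF_x = 0: A_x + 1400 = 0 → A_x = -1400 lb.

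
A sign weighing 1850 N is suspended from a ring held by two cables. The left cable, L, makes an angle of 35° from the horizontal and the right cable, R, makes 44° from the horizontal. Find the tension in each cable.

T_L = 1356 N, T_R = 1544 N

ΣF_x = 0: −T_L·cos35° + T_R·cos44° = 0 → T_R = 1.13876·T_L.
ΣF_y = 0: T_L·sin35° + T_R·sin44° = 1850.
Substitute: T_L·(0.573576 + 1.13876·0.694658) = 1850 → T_L = 1355.68 ≈ 1356 N.
Then T_R = 1.13876 × 1355.68 = 1544 N.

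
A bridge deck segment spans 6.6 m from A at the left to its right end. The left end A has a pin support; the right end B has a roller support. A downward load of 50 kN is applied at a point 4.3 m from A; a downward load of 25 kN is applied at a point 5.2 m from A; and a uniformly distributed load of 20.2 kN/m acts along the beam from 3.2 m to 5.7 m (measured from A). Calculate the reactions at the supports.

A_x = 0, A_y = 39.18 kN, B_y = 86.32 kN

Resultant of the distributed load: 20.2 × 2.5 = 50.5 kN at 4.45 m from A.
Moments about A: B_y·6.6 − 50·4.3 − 25·5.2 − (20.2·2.5)·4.45 = 0 → B_y = 569.725/6.6 = 86.322 ≈ 86.32 kN.
ΣF_y = 0: A_y + 86.322 − 50 − 25 − 20.2·2.5 = 0 → A_y = 39.18 kN.
ΣF_x = 0: no horizontal applied forces, so A_x = 0.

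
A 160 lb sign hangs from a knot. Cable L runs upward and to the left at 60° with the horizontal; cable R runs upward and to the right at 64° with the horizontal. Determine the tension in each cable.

ΣF_x = 0: −T_L·cos60° + T_R·cos64° = 0 → T_R = 1.14059·T_L.
ΣF_y = 0: T_L·sin60° + T_R·sin64° = 160.
Substitute: T_L·(0.866025 + 1.14059·0.898794) = 160 → T_L = 84.6032 ≈ 84.60 lb.
Then T_R = 1.14059 × 84.6032 = 96.50 lb.

T_L = 84.60 lb, T_R = 96.50 lb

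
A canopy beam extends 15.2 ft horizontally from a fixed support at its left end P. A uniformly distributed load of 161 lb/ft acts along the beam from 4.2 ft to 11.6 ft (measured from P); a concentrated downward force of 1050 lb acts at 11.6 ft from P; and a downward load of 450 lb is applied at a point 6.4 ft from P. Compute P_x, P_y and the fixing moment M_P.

Resultant of the distributed load: 161 × 7.4 = 1191.4 lb at 7.9 ft from P.
ΣF_x = 0: P_x = 0.
ΣF_y = 0: P_y − 161·7.4 − 1050 − 450 = 0 → P_y = 2691 lb.
ΣM about P: M_P − (161·7.4)·7.9 − 1050·11.6 − 450·6.4 = 0 → M_P = 24470 lb·ft.

P_x = 0, P_y = 2691 lb, M_P = 24470 lb·ft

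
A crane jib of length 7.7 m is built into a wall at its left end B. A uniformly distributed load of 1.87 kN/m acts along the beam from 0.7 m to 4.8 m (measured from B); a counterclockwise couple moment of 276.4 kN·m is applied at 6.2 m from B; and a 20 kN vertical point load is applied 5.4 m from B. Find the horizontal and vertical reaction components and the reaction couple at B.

B_x = 0, B_y = 27.67 kN, M_B = -147.3 kN·m

Resultant of the distributed load: 1.87 × 4.1 = 7.667 kN at 2.75 m from B.
ΣF_x = 0: B_x = 0.
ΣF_y = 0: B_y − 1.87·4.1 − 20 = 0 → B_y = 27.67 kN.
ΣM about B: M_B − (1.87·4.1)·2.75 + 276.4 − 20·5.4 = 0 → M_B = -147.3 kN·m.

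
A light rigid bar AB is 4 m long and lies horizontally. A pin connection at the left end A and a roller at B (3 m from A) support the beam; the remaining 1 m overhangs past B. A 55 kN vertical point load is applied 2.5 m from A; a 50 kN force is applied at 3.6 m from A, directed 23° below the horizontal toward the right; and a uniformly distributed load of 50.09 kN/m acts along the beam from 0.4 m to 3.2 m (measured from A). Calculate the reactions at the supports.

A_x = -46.03 kN, A_y = 61.36 kN, B_y = 153.4 kN

Resultant of the distributed load: 50.09 × 2.8 = 140.252 kN at 1.8 m from A.
ΣM about A: B_y·3 − 55·2.5 − 50·sin23°·3.6 − (50.09·2.8)·1.8 = 0 → B_y = 460.285/3 = 153.428 ≈ 153.4 kN.
ΣF_y = 0: A_y + 153.428 − 55 − 50·sin23° − 50.09·2.8 = 0 → A_y = 61.36 kN.
ΣF_x = 0: A_x + 50·cos23° = 0 → A_x = -46.03 kN.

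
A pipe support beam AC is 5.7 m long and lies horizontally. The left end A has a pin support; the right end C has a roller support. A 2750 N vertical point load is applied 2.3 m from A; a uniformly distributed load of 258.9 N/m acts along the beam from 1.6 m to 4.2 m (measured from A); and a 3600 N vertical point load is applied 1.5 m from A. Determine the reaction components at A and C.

Resultant of the distributed load: 258.9 × 2.6 = 673.14 N at 2.9 m from A.
ΣM about A: C_y·5.7 − 2750·2.3 − (258.9·2.6)·2.9 − 3600·1.5 = 0 → C_y = 13677.106/5.7 = 2399.49 ≈ 2399 N.
ΣF_y = 0: A_y + 2399.49 − 2750 − 258.9·2.6 − 3600 = 0 → A_y = 4624 N.
ΣF_x = 0: no horizontal applied forces, so A_x = 0.

A_x = 0, A_y = 4624 N, C_y = 2399 N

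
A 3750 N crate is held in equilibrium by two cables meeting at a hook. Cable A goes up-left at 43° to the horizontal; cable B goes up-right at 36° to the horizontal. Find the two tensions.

T_A = 3091 N, T_B = 2794 N

ΣF_x = 0: −T_A·cos43° + T_B·cos36° = 0 → T_B = 0.904003·T_A.
ΣF_y = 0: T_A·sin43° + T_B·sin36° = 3750.
Substitute: T_A·(0.681998 + 0.904003·0.587785) = 3750 → T_A = 3090.6 ≈ 3091 N.
Then T_B = 0.904003 × 3090.6 = 2794 N.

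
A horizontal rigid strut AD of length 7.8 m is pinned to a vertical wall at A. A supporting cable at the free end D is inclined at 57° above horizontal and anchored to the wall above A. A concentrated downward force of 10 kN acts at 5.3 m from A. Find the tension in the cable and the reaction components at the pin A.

T = 8.102 kN, A_x = 4.413 kN, A_y = 3.205 kN

ΣM about A: T·sin57°·7.8 − 10·5.3 = 0 → T = 53/(7.8·0.838671) = 8.10195 ≈ 8.102 kN.
ΣF_x = 0: A_x − T·cos57° = 0 → A_x = 8.10195 × 0.544639 = 4.413 kN.
ΣF_y = 0: A_y + T·sin57° − 10 = 0 → A_y = 10 − 8.10195 × 0.838671 = 3.205 kN.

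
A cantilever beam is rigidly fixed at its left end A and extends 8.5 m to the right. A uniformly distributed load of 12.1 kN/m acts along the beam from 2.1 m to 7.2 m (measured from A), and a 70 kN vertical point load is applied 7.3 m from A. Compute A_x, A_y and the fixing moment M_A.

Resultant of the distributed load: 12.1 × 5.1 = 61.71 kN at 4.65 m from A.
ΣF_x = 0: A_x = 0.
ΣF_y = 0: A_y − 12.1·5.1 − 70 = 0 → A_y = 131.7 kN.
ΣM about A: M_A − (12.1·5.1)·4.65 − 70·7.3 = 0 → M_A = 798.0 kN·m.

A_x = 0, A_y = 131.7 kN, M_A = 798.0 kN·m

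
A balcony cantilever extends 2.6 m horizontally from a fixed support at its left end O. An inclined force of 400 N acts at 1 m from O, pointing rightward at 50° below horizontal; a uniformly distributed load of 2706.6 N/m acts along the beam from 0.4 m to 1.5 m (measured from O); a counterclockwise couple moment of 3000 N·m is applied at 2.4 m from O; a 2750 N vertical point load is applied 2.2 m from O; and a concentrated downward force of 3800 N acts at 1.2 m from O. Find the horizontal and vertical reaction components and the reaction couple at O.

Resultant of the distributed load: 2706.6 × 1.1 = 2977.26 N at 0.95 m from O.
ΣF_x = 0: O_x + 400·cos50° = 0 → O_x = -257.1 N.
ΣF_y = 0: O_y − 400·sin50° − 2706.6·1.1 − 2750 − 3800 = 0 → O_y = 9834 N.
ΣM about O: M_O − 400·sin50°·1 − (2706.6·1.1)·0.95 + 3000 − 2750·2.2 − 3800·1.2 = 0 → M_O = 10740 N·m.

O_x = -257.1 N, O_y = 9834 N, M_O = 10740 N·m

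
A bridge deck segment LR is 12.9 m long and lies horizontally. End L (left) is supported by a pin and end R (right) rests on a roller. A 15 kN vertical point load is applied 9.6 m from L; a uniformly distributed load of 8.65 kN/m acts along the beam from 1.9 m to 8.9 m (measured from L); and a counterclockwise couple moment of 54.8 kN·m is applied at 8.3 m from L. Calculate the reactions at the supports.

L_x = 0, L_y = 43.29 kN, R_y = 32.26 kN

Resultant of the distributed load: 8.65 × 7 = 60.55 kN at 5.4 m from L.
ΣM about L: R_y·12.9 − 15·9.6 − (8.65·7)·5.4 + 54.8 = 0 → R_y = 416.17/12.9 = 32.2612 ≈ 32.26 kN.
ΣF_y = 0: L_y + 32.2612 − 15 − 8.65·7 = 0 → L_y = 43.29 kN.
ΣF_x = 0: no horizontal applied forces, so L_x = 0.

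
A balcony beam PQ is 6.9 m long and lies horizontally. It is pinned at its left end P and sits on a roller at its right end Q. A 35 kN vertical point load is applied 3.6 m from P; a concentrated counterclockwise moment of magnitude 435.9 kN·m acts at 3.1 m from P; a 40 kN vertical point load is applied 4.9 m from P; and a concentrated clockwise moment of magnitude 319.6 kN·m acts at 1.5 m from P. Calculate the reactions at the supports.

P_x = 0, P_y = 45.19 kN, Q_y = 29.81 kN

Taking moments about P: Q_y·6.9 − 35·3.6 + 435.9 − 40·4.9 − 319.6 = 0 → Q_y = 205.7/6.9 = 29.8116 ≈ 29.81 kN.
ΣF_y = 0: P_y + 29.8116 − 35 − 40 = 0 → P_y = 45.19 kN.
ΣF_x = 0: no horizontal applied forces, so P_x = 0.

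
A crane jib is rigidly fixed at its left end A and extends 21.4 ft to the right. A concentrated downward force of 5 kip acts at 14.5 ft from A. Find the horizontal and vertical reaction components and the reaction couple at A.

ΣF_x = 0: A_x = 0.
ΣF_y = 0: A_y − 5 = 0 → A_y = 5.000 kip.
ΣM about A: M_A − 5·14.5 = 0 → M_A = 72.50 kip·ft.

A_x = 0, A_y = 5.000 kip, M_A = 72.50 kip·ft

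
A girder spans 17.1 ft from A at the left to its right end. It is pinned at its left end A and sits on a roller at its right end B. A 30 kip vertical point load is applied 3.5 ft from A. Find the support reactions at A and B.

ΣM about A: B_y·17.1 − 30·3.5 = 0 → B_y = 105/17.1 = 6.14035 ≈ 6.140 kip.
ΣF_y = 0: A_y + 6.14035 − 30 = 0 → A_y = 23.86 kip.
ΣF_x = 0: no horizontal applied forces, so A_x = 0.

A_x = 0, A_y = 23.86 kip, B_y = 6.140 kip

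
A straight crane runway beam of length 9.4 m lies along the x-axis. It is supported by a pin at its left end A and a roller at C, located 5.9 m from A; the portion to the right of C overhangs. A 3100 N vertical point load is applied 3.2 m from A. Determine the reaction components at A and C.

A_x = 0, A_y = 1419 N, C_y = 1681 N

Moments about A: C_y·5.9 − 3100·3.2 = 0 → C_y = 9920/5.9 = 1681.36 ≈ 1681 N.
ΣF_y = 0: A_y + 1681.36 − 3100 = 0 → A_y = 1419 N.
ΣF_x = 0: no horizontal applied forces, so A_x = 0.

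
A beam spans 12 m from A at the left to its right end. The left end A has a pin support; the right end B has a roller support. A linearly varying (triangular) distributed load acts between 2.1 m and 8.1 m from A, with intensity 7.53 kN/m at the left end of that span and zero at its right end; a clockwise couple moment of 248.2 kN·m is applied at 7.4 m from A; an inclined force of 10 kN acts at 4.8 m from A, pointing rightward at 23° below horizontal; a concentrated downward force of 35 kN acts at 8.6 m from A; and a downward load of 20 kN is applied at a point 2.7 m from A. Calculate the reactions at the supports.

Resultant of the triangular load: ½ × 7.53 × 6 = 22.59 kN, acting at 4.1 m from A (one-third of the span from the peak).
Moments about A: B_y·12 − (½·7.53·6)·4.1 − 248.2 − 10·sin23°·4.8 − 35·8.6 − 20·2.7 = 0 → B_y = 714.574/12 = 59.5478 ≈ 59.55 kN.
ΣF_y = 0: A_y + 59.5478 − ½·7.53·6 − 10·sin23° − 35 − 20 = 0 → A_y = 21.95 kN.
ΣF_x = 0: A_x + 10·cos23° = 0 → A_x = -9.205 kN.

A_x = -9.205 kN, A_y = 21.95 kN, B_y = 59.55 kN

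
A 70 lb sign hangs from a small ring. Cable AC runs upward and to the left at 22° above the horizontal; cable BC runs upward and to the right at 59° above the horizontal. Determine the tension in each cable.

T_AC = 36.50 lb, T_BC = 65.71 lb

ΣF_x = 0: −T_AC·cos22° + T_BC·cos59° = 0 → T_BC = 1.80022·T_AC.
ΣF_y = 0: T_AC·sin22° + T_BC·sin59° = 70.
Substitute: T_AC·(0.374607 + 1.80022·0.857167) = 70 → T_AC = 36.5021 ≈ 36.50 lb.
Then T_BC = 1.80022 × 36.5021 = 65.71 lb.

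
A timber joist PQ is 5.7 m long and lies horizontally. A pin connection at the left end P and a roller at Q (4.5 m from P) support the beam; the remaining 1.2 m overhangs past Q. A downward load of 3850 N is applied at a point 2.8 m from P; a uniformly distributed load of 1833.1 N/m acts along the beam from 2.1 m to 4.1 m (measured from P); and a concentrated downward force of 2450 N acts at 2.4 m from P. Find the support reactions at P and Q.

P_x = 0, P_y = 3738 N, Q_y = 6228 N

Resultant of the distributed load: 1833.1 × 2 = 3666.2 N at 3.1 m from P.
Taking moments about P: Q_y·4.5 − 3850·2.8 − (1833.1·2)·3.1 − 2450·2.4 = 0 → Q_y = 28025.22/4.5 = 6227.83 ≈ 6228 N.
ΣF_y = 0: P_y + 6227.83 − 3850 − 1833.1·2 − 2450 = 0 → P_y = 3738 N.
ΣF_x = 0: no horizontal applied forces, so P_x = 0.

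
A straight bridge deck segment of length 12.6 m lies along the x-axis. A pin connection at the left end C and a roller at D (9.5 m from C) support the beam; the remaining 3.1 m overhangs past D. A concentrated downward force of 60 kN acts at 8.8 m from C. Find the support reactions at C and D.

C_x = 0, C_y = 4.421 kN, D_y = 55.58 kN

ΣM about C: D_y·9.5 − 60·8.8 = 0 → D_y = 528/9.5 = 55.5789 ≈ 55.58 kN.
ΣF_y = 0: C_y + 55.5789 − 60 = 0 → C_y = 4.421 kN.
ΣF_x = 0: no horizontal applied forces, so C_x = 0.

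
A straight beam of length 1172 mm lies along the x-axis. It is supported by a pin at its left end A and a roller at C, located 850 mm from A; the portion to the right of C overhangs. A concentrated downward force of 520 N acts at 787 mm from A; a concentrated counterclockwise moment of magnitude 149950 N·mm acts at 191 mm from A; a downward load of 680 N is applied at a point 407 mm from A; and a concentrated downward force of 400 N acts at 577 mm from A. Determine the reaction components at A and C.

A_x = 0, A_y = 697.8 N, C_y = 902.2 N

Taking moments about A: C_y·850 − 520·787 + 149950 − 680·407 − 400·577 = 0 → C_y = 766850/850 = 902.176 ≈ 902.2 N.
ΣF_y = 0: A_y + 902.176 − 520 − 680 − 400 = 0 → A_y = 697.8 N.
ΣF_x = 0: no horizontal applied forces, so A_x = 0.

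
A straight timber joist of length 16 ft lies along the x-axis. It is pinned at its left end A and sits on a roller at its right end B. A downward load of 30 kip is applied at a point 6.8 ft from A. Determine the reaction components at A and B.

Taking moments about A: B_y·16 − 30·6.8 = 0 → B_y = 204/16 = 12.75 kip.
ΣF_y = 0: A_y + 12.75 − 30 = 0 → A_y = 17.25 kip.
ΣF_x = 0: no horizontal applied forces, so A_x = 0.

A_x = 0, A_y = 17.25 kip, B_y = 12.75 kip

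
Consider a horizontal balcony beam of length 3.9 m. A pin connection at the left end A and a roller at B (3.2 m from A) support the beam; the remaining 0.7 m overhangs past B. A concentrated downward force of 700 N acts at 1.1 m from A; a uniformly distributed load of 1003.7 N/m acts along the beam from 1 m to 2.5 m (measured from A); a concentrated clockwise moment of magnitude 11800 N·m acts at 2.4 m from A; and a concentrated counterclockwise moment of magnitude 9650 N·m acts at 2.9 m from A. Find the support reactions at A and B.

A_x = 0, A_y = 469.7 N, B_y = 1736 N

Resultant of the distributed load: 1003.7 × 1.5 = 1505.55 N at 1.75 m from A.
ΣM about A: B_y·3.2 − 700·1.1 − (1003.7·1.5)·1.75 − 11800 + 9650 = 0 → B_y = 5554.7125/3.2 = 1735.85 ≈ 1736 N.
ΣF_y = 0: A_y + 1735.85 − 700 − 1003.7·1.5 = 0 → A_y = 469.7 N.
ΣF_x = 0: no horizontal applied forces, so A_x = 0.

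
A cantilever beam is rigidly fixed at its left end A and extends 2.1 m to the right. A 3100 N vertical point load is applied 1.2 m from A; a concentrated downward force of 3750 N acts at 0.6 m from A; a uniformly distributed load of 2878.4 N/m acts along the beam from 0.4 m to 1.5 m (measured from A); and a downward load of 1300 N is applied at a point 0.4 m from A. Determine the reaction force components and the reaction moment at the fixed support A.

A_x = 0, A_y = 11320 N, M_A = 9498 N·m

Resultant of the distributed load: 2878.4 × 1.1 = 3166.24 N at 0.95 m from A.
ΣF_x = 0: A_x = 0.
ΣF_y = 0: A_y − 3100 − 3750 − 2878.4·1.1 − 1300 = 0 → A_y = 11320 N.
ΣM about A: M_A − 3100·1.2 − 3750·0.6 − (2878.4·1.1)·0.95 − 1300·0.4 = 0 → M_A = 9498 N·m.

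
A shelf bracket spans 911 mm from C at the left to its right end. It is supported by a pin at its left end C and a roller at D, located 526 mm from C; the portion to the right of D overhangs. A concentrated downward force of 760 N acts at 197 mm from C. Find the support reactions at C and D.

C_x = 0, C_y = 475.4 N, D_y = 284.6 N

Taking moments about C: D_y·526 − 760·197 = 0 → D_y = 149720/526 = 284.639 ≈ 284.6 N.
ΣF_y = 0: C_y + 284.639 − 760 = 0 → C_y = 475.4 N.
ΣF_x = 0: no horizontal applied forces, so C_x = 0.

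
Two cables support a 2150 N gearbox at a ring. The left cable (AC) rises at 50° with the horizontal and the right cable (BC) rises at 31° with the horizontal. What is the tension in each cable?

T_AC = 1866 N, T_BC = 1399 N

ΣF_x = 0: −T_AC·cos50° + T_BC·cos31° = 0 → T_BC = 0.749897·T_AC.
ΣF_y = 0: T_AC·sin50° + T_BC·sin31° = 2150.
Substitute: T_AC·(0.766044 + 0.749897·0.515038) = 2150 → T_AC = 1865.88 ≈ 1866 N.
Then T_BC = 0.749897 × 1865.88 = 1399 N.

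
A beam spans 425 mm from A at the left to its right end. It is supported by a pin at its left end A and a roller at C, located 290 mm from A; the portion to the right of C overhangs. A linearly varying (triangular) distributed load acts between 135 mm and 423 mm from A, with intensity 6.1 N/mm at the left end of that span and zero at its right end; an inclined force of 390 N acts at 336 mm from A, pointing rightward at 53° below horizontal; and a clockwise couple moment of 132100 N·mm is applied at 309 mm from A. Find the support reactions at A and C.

A_x = -234.7 N, A_y = -326.2 N, C_y = 1516 N

Resultant of the triangular load: ½ × 6.1 × 288 = 878.4 N, acting at 231 mm from A (one-third of the span from the peak).
Taking moments about A: C_y·290 − (½·6.1·288)·231 − 390·sin53°·336 − 132100 = 0 → C_y = 439664/290 = 1516.08 ≈ 1516 N.
ΣF_y = 0: A_y + 1516.08 − ½·6.1·288 − 390·sin53° = 0 → A_y = -326.2 N.
ΣF_x = 0: A_x + 390·cos53° = 0 → A_x = -234.7 N.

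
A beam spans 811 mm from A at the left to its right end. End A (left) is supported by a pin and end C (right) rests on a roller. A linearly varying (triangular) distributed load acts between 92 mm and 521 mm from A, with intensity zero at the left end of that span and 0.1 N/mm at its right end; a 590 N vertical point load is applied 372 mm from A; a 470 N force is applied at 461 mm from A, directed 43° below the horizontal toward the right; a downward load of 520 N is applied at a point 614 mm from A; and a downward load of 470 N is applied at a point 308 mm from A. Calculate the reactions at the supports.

A_x = -343.7 N, A_y = 887.0 N, C_y = 1035 N

Resultant of the triangular load: ½ × 0.1 × 429 = 21.45 N, acting at 378 mm from A (one-third of the span from the peak).
ΣM about A: C_y·811 − (½·0.1·429)·378 − 590·372 − 470·sin43°·461 − 520·614 − 470·308 = 0 → C_y = 839397/811 = 1035.01 ≈ 1035 N.
ΣF_y = 0: A_y + 1035.01 − ½·0.1·429 − 590 − 470·sin43° − 520 − 470 = 0 → A_y = 887.0 N.
ΣF_x = 0: A_x + 470·cos43° = 0 → A_x = -343.7 N.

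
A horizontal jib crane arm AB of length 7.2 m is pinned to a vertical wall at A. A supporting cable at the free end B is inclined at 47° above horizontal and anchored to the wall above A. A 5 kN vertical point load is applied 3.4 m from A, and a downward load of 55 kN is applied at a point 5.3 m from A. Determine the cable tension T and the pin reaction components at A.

ΣM about A: T·sin47°·7.2 − 5·3.4 − 55·5.3 = 0 → T = 308.5/(7.2·0.731354) = 58.5862 ≈ 58.59 kN.
ΣF_x = 0: A_x − T·cos47° = 0 → A_x = 58.5862 × 0.681998 = 39.96 kN.
ΣF_y = 0: A_y + T·sin47° − 5 − 55 = 0 → A_y = 60 − 58.5862 × 0.731354 = 17.15 kN.

T = 58.59 kN, A_x = 39.96 kN, A_y = 17.15 kN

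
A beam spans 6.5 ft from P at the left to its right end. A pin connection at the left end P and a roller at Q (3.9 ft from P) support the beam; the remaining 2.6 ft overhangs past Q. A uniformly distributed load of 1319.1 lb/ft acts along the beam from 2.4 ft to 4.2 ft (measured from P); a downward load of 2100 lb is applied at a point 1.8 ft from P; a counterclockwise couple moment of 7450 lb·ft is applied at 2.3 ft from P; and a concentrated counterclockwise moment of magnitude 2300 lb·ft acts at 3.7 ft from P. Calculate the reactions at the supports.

P_x = 0, P_y = 3996 lb, Q_y = 478.3 lb

Resultant of the distributed load: 1319.1 × 1.8 = 2374.38 lb at 3.3 ft from P.
Moments about P: Q_y·3.9 − (1319.1·1.8)·3.3 − 2100·1.8 + 7450 + 2300 = 0 → Q_y = 1865.454/3.9 = 478.322 ≈ 478.3 lb.
ΣF_y = 0: P_y + 478.322 − 1319.1·1.8 − 2100 = 0 → P_y = 3996 lb.
ΣF_x = 0: no horizontal applied forces, so P_x = 0.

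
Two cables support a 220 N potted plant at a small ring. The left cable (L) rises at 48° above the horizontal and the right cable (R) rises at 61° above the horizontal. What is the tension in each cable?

ΣF_x = 0: −T_L·cos48° + T_R·cos61° = 0 → T_R = 1.38019·T_L.
ΣF_y = 0: T_L·sin48° + T_R·sin61° = 220.
Substitute: T_L·(0.743145 + 1.38019·0.87462) = 220 → T_L = 112.804 ≈ 112.8 N.
Then T_R = 1.38019 × 112.804 = 155.7 N.

T_L = 112.8 N, T_R = 155.7 N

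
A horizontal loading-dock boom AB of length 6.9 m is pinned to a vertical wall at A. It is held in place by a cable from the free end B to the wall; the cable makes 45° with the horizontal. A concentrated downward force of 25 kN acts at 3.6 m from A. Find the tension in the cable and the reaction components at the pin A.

T = 18.45 kN, A_x = 13.04 kN, A_y = 11.96 kN

ΣM about A: T·sin45°·6.9 − 25·3.6 = 0 → T = 90/(6.9·0.707107) = 18.4463 ≈ 18.45 kN.
ΣF_x = 0: A_x − T·cos45° = 0 → A_x = 18.4463 × 0.707107 = 13.04 kN.
ΣF_y = 0: A_y + T·sin45° − 25 = 0 → A_y = 25 − 18.4463 × 0.707107 = 11.96 kN.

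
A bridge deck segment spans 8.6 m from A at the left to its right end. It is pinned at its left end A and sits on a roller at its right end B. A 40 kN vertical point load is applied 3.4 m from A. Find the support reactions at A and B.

Moments about A: B_y·8.6 − 40·3.4 = 0 → B_y = 136/8.6 = 15.814 ≈ 15.81 kN.
ΣF_y = 0: A_y + 15.814 − 40 = 0 → A_y = 24.19 kN.
ΣF_x = 0: no horizontal applied forces, so A_x = 0.

A_x = 0, A_y = 24.19 kN, B_y = 15.81 kN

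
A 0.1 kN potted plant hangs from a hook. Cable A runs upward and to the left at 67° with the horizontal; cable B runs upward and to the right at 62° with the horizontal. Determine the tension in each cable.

ΣF_x = 0: −T_A·cos67° + T_B·cos62° = 0 → T_B = 0.832279·T_A.
ΣF_y = 0: T_A·sin67° + T_B·sin62° = 0.1.
Substitute: T_A·(0.920505 + 0.832279·0.882948) = 0.1 → T_A = 0.0604097 ≈ 0.06041 kN.
Then T_B = 0.832279 × 0.0604097 = 0.05028 kN.

T_A = 0.06041 kN, T_B = 0.05028 kN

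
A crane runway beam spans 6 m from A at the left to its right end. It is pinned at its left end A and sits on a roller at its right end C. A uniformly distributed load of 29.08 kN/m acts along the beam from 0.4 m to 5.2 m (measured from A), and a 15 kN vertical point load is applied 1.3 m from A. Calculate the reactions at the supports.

A_x = 0, A_y = 86.19 kN, C_y = 68.39 kN

Resultant of the distributed load: 29.08 × 4.8 = 139.584 kN at 2.8 m from A.
Taking moments about A: C_y·6 − (29.08·4.8)·2.8 − 15·1.3 = 0 → C_y = 410.3352/6 = 68.3892 ≈ 68.39 kN.
ΣF_y = 0: A_y + 68.3892 − 29.08·4.8 − 15 = 0 → A_y = 86.19 kN.
ΣF_x = 0: no horizontal applied forces, so A_x = 0.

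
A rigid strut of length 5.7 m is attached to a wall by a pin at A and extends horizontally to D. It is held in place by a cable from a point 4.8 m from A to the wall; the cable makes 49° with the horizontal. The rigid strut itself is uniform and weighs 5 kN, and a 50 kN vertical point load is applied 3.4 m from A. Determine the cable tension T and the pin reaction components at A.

ΣM about A: T·sin49°·4.8 − 5·2.85 − 50·3.4 = 0 → T = 184.25/(4.8·0.75471) = 50.8611 ≈ 50.86 kN.
ΣF_x = 0: A_x − T·cos49° = 0 → A_x = 50.8611 × 0.656059 = 33.37 kN.
ΣF_y = 0: A_y + T·sin49° − 5 − 50 = 0 → A_y = 55 − 50.8611 × 0.75471 = 16.61 kN.

T = 50.86 kN, A_x = 33.37 kN, A_y = 16.61 kN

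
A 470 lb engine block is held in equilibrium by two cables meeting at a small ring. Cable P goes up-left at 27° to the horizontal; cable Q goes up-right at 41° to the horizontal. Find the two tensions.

T_P = 382.6 lb, T_Q = 451.7 lb

ΣF_x = 0: −T_P·cos27° + T_Q·cos41° = 0 → T_Q = 1.1806·T_P.
ΣF_y = 0: T_P·sin27° + T_Q·sin41° = 470.
Substitute: T_P·(0.45399 + 1.1806·0.656059) = 470 → T_P = 382.57 ≈ 382.6 lb.
Then T_Q = 1.1806 × 382.57 = 451.7 lb.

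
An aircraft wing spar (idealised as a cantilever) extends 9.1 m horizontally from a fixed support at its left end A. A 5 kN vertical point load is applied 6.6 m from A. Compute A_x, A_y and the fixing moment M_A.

ΣF_x = 0: A_x = 0.
ΣF_y = 0: A_y − 5 = 0 → A_y = 5.000 kN.
ΣM about A: M_A − 5·6.6 = 0 → M_A = 33.00 kN·m.

A_x = 0, A_y = 5.000 kN, M_A = 33.00 kN·m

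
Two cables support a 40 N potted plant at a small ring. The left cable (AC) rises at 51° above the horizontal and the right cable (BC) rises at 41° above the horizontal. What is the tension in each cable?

ΣF_x = 0: −T_AC·cos51° + T_BC·cos41° = 0 → T_BC = 0.833858·T_AC.
ΣF_y = 0: T_AC·sin51° + T_BC·sin41° = 40.
Substitute: T_AC·(0.777146 + 0.833858·0.656059) = 40 → T_AC = 30.2068 ≈ 30.21 N.
Then T_BC = 0.833858 × 30.2068 = 25.19 N.

T_AC = 30.21 N, T_BC = 25.19 N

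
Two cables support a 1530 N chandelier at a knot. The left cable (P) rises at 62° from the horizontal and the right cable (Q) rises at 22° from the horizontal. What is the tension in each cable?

ΣF_x = 0: −T_P·cos62° + T_Q·cos22° = 0 → T_Q = 0.506341·T_P.
ΣF_y = 0: T_P·sin62° + T_Q·sin22° = 1530.
Substitute: T_P·(0.882948 + 0.506341·0.374607) = 1530 → T_P = 1426.4 ≈ 1426 N.
Then T_Q = 0.506341 × 1426.4 = 722.2 N.

T_P = 1426 N, T_Q = 722.2 N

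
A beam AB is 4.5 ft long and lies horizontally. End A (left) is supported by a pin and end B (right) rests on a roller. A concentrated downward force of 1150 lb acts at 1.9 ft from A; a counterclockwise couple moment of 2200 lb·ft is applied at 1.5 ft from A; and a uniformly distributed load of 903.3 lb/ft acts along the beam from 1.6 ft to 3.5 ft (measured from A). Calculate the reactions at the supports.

Resultant of the distributed load: 903.3 × 1.9 = 1716.27 lb at 2.55 ft from A.
Moments about A: B_y·4.5 − 1150·1.9 + 2200 − (903.3·1.9)·2.55 = 0 → B_y = 4361.4885/4.5 = 969.22 ≈ 969.2 lb.
ΣF_y = 0: A_y + 969.22 − 1150 − 903.3·1.9 = 0 → A_y = 1897 lb.
ΣF_x = 0: no horizontal applied forces, so A_x = 0.

A_x = 0, A_y = 1897 lb, B_y = 969.2 lb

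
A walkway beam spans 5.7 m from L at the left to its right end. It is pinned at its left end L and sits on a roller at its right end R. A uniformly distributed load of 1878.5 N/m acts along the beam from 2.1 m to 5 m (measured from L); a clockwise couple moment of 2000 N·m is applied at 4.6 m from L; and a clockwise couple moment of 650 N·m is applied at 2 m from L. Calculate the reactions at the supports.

L_x = 0, L_y = 1590 N, R_y = 3858 N

Resultant of the distributed load: 1878.5 × 2.9 = 5447.65 N at 3.55 m from L.
ΣM about L: R_y·5.7 − (1878.5·2.9)·3.55 − 2000 − 650 = 0 → R_y = 21989.1575/5.7 = 3857.75 ≈ 3858 N.
ΣF_y = 0: L_y + 3857.75 − 1878.5·2.9 = 0 → L_y = 1590 N.
ΣF_x = 0: no horizontal applied forces, so L_x = 0.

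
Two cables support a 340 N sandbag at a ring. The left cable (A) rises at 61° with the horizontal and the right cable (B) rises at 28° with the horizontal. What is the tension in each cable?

ΣF_x = 0: −T_A·cos61° + T_B·cos28° = 0 → T_B = 0.549081·T_A.
ΣF_y = 0: T_A·sin61° + T_B·sin28° = 340.
Substitute: T_A·(0.87462 + 0.549081·0.469472) = 340 → T_A = 300.248 ≈ 300.2 N.
Then T_B = 0.549081 × 300.248 = 164.9 N.

T_A = 300.2 N, T_B = 164.9 N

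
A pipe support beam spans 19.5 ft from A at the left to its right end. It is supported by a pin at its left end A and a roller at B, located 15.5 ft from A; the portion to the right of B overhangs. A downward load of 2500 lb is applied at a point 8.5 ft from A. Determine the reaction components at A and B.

Taking moments about A: B_y·15.5 − 2500·8.5 = 0 → B_y = 21250/15.5 = 1370.97 ≈ 1371 lb.
ΣF_y = 0: A_y + 1370.97 − 2500 = 0 → A_y = 1129 lb.
ΣF_x = 0: no horizontal applied forces, so A_x = 0.

A_x = 0, A_y = 1129 lb, B_y = 1371 lb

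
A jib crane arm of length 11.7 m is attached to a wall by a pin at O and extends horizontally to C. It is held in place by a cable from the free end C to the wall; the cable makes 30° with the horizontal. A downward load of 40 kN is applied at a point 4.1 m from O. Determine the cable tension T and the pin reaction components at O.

T = 28.03 kN, O_x = 24.28 kN, O_y = 25.98 kN

ΣM about O: T·sin30°·11.7 − 40·4.1 = 0 → T = 164/(11.7·0.5) = 28.0342 ≈ 28.03 kN.
ΣF_x = 0: O_x − T·cos30° = 0 → O_x = 28.0342 × 0.866025 = 24.28 kN.
ΣF_y = 0: O_y + T·sin30° − 40 = 0 → O_y = 40 − 28.0342 × 0.5 = 25.98 kN.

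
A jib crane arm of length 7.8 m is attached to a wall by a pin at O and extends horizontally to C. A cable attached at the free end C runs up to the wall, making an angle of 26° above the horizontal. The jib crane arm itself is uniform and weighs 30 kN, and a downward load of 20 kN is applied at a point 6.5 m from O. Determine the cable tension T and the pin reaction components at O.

ΣM about O: T·sin26°·7.8 − 30·3.9 − 20·6.5 = 0 → T = 247/(7.8·0.438371) = 72.2371 ≈ 72.24 kN.
ΣF_x = 0: O_x − T·cos26° = 0 → O_x = 72.2371 × 0.898794 = 64.93 kN.
ΣF_y = 0: O_y + T·sin26° − 30 − 20 = 0 → O_y = 50 − 72.2371 × 0.438371 = 18.33 kN.

T = 72.24 kN, O_x = 64.93 kN, O_y = 18.33 kN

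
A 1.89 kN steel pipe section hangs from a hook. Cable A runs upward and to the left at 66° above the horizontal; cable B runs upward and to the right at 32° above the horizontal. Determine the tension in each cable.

ΣF_x = 0: −T_A·cos66° + T_B·cos32° = 0 → T_B = 0.479615·T_A.
ΣF_y = 0: T_A·sin66° + T_B·sin32° = 1.89.
Substitute: T_A·(0.913545 + 0.479615·0.529919) = 1.89 → T_A = 1.61856 ≈ 1.619 kN.
Then T_B = 0.479615 × 1.61856 = 0.7763 kN.

T_A = 1.619 kN, T_B = 0.7763 kN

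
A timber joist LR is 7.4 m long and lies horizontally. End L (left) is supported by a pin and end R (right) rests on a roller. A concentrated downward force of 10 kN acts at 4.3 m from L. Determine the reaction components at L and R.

L_x = 0, L_y = 4.189 kN, R_y = 5.811 kN

Taking moments about L: R_y·7.4 − 10·4.3 = 0 → R_y = 43/7.4 = 5.81081 ≈ 5.811 kN.
ΣF_y = 0: L_y + 5.81081 − 10 = 0 → L_y = 4.189 kN.
ΣF_x = 0: no horizontal applied forces, so L_x = 0.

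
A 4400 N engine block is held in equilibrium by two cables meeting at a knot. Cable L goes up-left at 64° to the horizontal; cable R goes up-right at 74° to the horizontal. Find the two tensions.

T_L = 1813 N, T_R = 2883 N

ΣF_x = 0: −T_L·cos64° + T_R·cos74° = 0 → T_R = 1.59039·T_L.
ΣF_y = 0: T_L·sin64° + T_R·sin74° = 4400.
Substitute: T_L·(0.898794 + 1.59039·0.961262) = 4400 → T_L = 1812.51 ≈ 1813 N.
Then T_R = 1.59039 × 1812.51 = 2883 N.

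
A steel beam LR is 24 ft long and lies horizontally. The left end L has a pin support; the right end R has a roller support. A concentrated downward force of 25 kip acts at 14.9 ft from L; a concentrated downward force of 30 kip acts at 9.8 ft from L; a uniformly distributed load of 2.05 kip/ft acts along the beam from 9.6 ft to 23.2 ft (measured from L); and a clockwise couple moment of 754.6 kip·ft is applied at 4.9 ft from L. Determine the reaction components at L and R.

L_x = 0, L_y = 4.616 kip, R_y = 78.26 kip

Resultant of the distributed load: 2.05 × 13.6 = 27.88 kip at 16.4 ft from L.
Moments about L: R_y·24 − 25·14.9 − 30·9.8 − (2.05·13.6)·16.4 − 754.6 = 0 → R_y = 1878.332/24 = 78.2638 ≈ 78.26 kip.
ΣF_y = 0: L_y + 78.2638 − 25 − 30 − 2.05·13.6 = 0 → L_y = 4.616 kip.
ΣF_x = 0: no horizontal applied forces, so L_x = 0.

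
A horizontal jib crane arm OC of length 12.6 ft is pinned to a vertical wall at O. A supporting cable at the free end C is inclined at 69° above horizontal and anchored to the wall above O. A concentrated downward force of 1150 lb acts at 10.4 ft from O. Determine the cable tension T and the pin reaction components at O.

ΣM about O: T·sin69°·12.6 − 1150·10.4 = 0 → T = 11960/(12.6·0.93358) = 1016.74 ≈ 1017 lb.
ΣF_x = 0: O_x − T·cos69° = 0 → O_x = 1016.74 × 0.358368 = 364.4 lb.
ΣF_y = 0: O_y + T·sin69° − 1150 = 0 → O_y = 1150 − 1016.74 × 0.93358 = 200.8 lb.

T = 1017 lb, O_x = 364.4 lb, O_y = 200.8 lb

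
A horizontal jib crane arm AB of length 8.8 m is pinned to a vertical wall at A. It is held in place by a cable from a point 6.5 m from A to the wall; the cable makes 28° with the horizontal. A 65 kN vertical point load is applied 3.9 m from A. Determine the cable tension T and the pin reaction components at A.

T = 83.07 kN, A_x = 73.35 kN, A_y = 26.00 kN

ΣM about A: T·sin28°·6.5 − 65·3.9 = 0 → T = 253.5/(6.5·0.469472) = 83.072 ≈ 83.07 kN.
ΣF_x = 0: A_x − T·cos28° = 0 → A_x = 83.072 × 0.882948 = 73.35 kN.
ΣF_y = 0: A_y + T·sin28° − 65 = 0 → A_y = 65 − 83.072 × 0.469472 = 26.00 kN.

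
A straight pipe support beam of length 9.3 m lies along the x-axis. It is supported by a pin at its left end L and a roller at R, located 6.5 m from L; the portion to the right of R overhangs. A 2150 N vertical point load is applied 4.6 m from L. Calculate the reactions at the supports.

ΣM about L: R_y·6.5 − 2150·4.6 = 0 → R_y = 9890/6.5 = 1521.54 ≈ 1522 N.
ΣF_y = 0: L_y + 1521.54 − 2150 = 0 → L_y = 628.5 N.
ΣF_x = 0: no horizontal applied forces, so L_x = 0.

L_x = 0, L_y = 628.5 N, R_y = 1522 N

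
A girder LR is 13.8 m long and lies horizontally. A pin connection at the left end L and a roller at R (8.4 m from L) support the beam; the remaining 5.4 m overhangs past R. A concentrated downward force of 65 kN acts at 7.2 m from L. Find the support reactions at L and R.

L_x = 0, L_y = 9.286 kN, R_y = 55.71 kN

ΣM about L: R_y·8.4 − 65·7.2 = 0 → R_y = 468/8.4 = 55.7143 ≈ 55.71 kN.
ΣF_y = 0: L_y + 55.7143 − 65 = 0 → L_y = 9.286 kN.
ΣF_x = 0: no horizontal applied forces, so L_x = 0.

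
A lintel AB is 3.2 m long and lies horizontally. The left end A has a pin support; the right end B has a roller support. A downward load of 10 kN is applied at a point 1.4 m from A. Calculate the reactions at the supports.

A_x = 0, A_y = 5.625 kN, B_y = 4.375 kN

Moments about A: B_y·3.2 − 10·1.4 = 0 → B_y = 14/3.2 = 4.375 kN.
ΣF_y = 0: A_y + 4.375 − 10 = 0 → A_y = 5.625 kN.
ΣF_x = 0: no horizontal applied forces, so A_x = 0.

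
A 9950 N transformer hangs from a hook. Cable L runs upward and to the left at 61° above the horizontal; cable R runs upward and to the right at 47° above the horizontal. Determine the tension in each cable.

ΣF_x = 0: −T_L·cos61° + T_R·cos47° = 0 → T_R = 0.710866·T_L.
ΣF_y = 0: T_L·sin61° + T_R·sin47° = 9950.
Substitute: T_L·(0.87462 + 0.710866·0.731354) = 9950 → T_L = 7135.1 ≈ 7135 N.
Then T_R = 0.710866 × 7135.1 = 5072 N.

T_L = 7135 N, T_R = 5072 N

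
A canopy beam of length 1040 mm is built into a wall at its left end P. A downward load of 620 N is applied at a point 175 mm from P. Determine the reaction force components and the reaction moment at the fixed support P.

ΣF_x = 0: P_x = 0.
ΣF_y = 0: P_y − 620 = 0 → P_y = 620.0 N.
ΣM about P: M_P − 620·175 = 0 → M_P = 108500 N·mm.

P_x = 0, P_y = 620.0 N, M_P = 108500 N·mm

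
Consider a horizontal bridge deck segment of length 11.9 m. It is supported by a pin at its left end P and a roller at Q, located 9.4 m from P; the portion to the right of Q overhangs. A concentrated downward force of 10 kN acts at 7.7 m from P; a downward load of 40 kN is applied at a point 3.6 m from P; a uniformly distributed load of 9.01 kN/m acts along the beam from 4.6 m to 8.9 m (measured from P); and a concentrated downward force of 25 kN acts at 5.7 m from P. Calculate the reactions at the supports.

P_x = 0, P_y = 47.25 kN, Q_y = 66.49 kN

Resultant of the distributed load: 9.01 × 4.3 = 38.743 kN at 6.75 m from P.
ΣM about P: Q_y·9.4 − 10·7.7 − 40·3.6 − (9.01·4.3)·6.75 − 25·5.7 = 0 → Q_y = 625.01525/9.4 = 66.491 ≈ 66.49 kN.
ΣF_y = 0: P_y + 66.491 − 10 − 40 − 9.01·4.3 − 25 = 0 → P_y = 47.25 kN.
ΣF_x = 0: no horizontal applied forces, so P_x = 0.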